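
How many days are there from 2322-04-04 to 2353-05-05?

Day-of-year of April 4, 2322: 94.
Day-of-year of May 5, 2353: 125.
2322 has 365 days, so 365 − 94 = 271 days remain in 2322.
Full years 2323–2352: 22 common + 8 leap = 22×365 + 8×366 = 10958 days.
Total: 271 + 10958 + 125 = 11354 days.

11354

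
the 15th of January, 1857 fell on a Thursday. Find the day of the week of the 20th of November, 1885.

Friday

From January 15, 1857 to January 15, 1885: 28 years, of which 7 contain a Feb 29 — 21×365 + 7×366 = 10227 days.
January 1885: 31 − 15 = 16 days remain.
Then 9 full months totalling 273 days.
November 1–20, 1885: 20 days.
Residual: 309 days.
Total: 10536 days.
10536 mod 7 = 1, so 1 day after Thursday is Friday.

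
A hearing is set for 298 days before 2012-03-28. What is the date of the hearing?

2011-06-04

Count 298 days before March 28, 2012:
Day-of-year of June 4, 2011: 155.
Day-of-year of March 28, 2012: 88.
2011 has 365 days, so 365 − 155 = 210 days remain in 2011.
Total: 210 + 88 = 298 days.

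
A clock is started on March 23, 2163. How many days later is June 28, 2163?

March 2163: 31 − 23 = 8 days remain.
Then April (30), May (31): 30 + 31 = 61 days.
June 1–28, 2163: 28 days.
Total: 8 + 61 + 28 = 97 days.

97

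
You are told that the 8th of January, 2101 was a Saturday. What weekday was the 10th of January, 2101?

Monday

Within January 2101: 10 − 8 = 2 days.
2 mod 7 = 2, so 2 days after Saturday is Monday.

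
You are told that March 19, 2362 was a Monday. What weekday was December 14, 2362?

March 2362: 31 − 19 = 12 days remain.
Then April (30), May (31), June (30), July (31), August (31), September (30), October (31), November (30): 30 + 31 + 30 + 31 + 31 + 30 + 31 + 30 = 244 days.
December 1–14, 2362: 14 days.
Total: 12 + 244 + 14 = 270 days.
270 mod 7 = 4, so 4 days after Monday is Friday.

Friday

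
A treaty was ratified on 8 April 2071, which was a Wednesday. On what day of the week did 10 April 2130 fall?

From April 8, 2071 to April 8, 2130: 59 years, of which 14 contain a Feb 29 — 45×365 + 14×366 = 21549 days.
(2100 is not a leap year (divisible by 100 but not 400).)
Within April 2130: 10 − 8 = 2 days.
Total: 21551 days.
21551 mod 7 = 5, so 5 days after Wednesday is Monday.

Monday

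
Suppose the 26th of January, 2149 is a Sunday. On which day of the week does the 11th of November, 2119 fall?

Count forward from the earlier date (November 11, 2119) to the later (January 26, 2149):
From November 11, 2119 to November 11, 2148: 29 years, of which 8 contain a Feb 29 — 21×365 + 8×366 = 10593 days.
November 2148: 30 − 11 = 19 days remain.
Then December (31): 31 days.
January 1–26, 2149: 26 days.
Residual: 76 days.
Total: 10669 days.
10669 mod 7 = 1, so 1 day before Sunday is Saturday.

Saturday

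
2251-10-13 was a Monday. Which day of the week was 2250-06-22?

Saturday

Count forward from the earlier date (June 22, 2250) to the later (October 13, 2251):
June 2250: 30 − 22 = 8 days remain.
Then 15 full months totalling 457 days.
October 1–13, 2251: 13 days.
Total: 8 + 457 + 13 = 478 days.
478 mod 7 = 2, so 2 days before Monday is Saturday.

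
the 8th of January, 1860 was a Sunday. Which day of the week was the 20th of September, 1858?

Count forward from the earlier date (September 20, 1858) to the later (January 8, 1860):
September 1858: 30 − 20 = 10 days remain.
Then 15 full months totalling 457 days.
January 1–8, 1860: 8 days.
Total: 10 + 457 + 8 = 475 days.
475 mod 7 = 6, so 6 days before Sunday is Monday.

Monday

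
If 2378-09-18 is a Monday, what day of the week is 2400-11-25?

From September 18, 2378 to September 18, 2400: 22 years, of which 6 contain a Feb 29 — 16×365 + 6×366 = 8036 days.
(2400 is a leap year (divisible by 400).)
September 2400: 30 − 18 = 12 days remain.
Then October (31): 31 days.
November 1–25, 2400: 25 days.
Residual: 68 days.
Total: 8104 days.
8104 mod 7 = 5, so 5 days after Monday is Saturday.

Saturday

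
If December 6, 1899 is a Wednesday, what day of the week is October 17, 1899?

Count forward from the earlier date (October 17, 1899) to the later (December 6, 1899):
October 1899: 31 − 17 = 14 days remain.
Then November (30): 30 days.
December 1–6, 1899: 6 days.
Total: 14 + 30 + 6 = 50 days.
50 mod 7 = 1, so 1 day before Wednesday is Tuesday.

Tuesday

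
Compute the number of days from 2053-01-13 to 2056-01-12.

1094

Day-of-year of January 13, 2053: 13.
Day-of-year of January 12, 2056: 12.
2053 has 365 days, so 365 − 13 = 352 days remain in 2053.
Full years: 2054: 365; 2055: 365. Sum = 730.
Total: 352 + 730 + 12 = 1094 days.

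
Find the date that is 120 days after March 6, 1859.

July 4, 1859

Count 120 days after March 6, 1859:
March 1859: 31 − 6 = 25 days remain.
Then April (30), May (31), June (30): 30 + 31 + 30 = 91 days.
July 1–4, 1859: 4 days.
Total: 25 + 91 + 4 = 120 days.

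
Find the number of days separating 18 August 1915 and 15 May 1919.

Day-of-year of August 18, 1915: 230.
Day-of-year of May 15, 1919: 135.
1915 has 365 days, so 365 − 230 = 135 days remain in 1915.
Full years: 1916: 366; 1917: 365; 1918: 365. Sum = 1096.
Total: 135 + 1096 + 135 = 1366 days.

1366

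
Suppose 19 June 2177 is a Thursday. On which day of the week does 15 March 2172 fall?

Sunday

Count forward from the earlier date (March 15, 2172) to the later (June 19, 2177):
March 15, 2172 → March 15, 2173: 365 days.
March 15, 2173 → March 15, 2174: 365 days.
March 15, 2174 → March 15, 2175: 365 days.
March 15, 2175 → March 15, 2176: 366 days (2176 is a leap year).
March 15, 2176 → March 15, 2177: 365 days.
March 2177: 31 − 15 = 16 days remain.
Then April (30), May (31): 30 + 31 = 61 days.
June 1–19, 2177: 19 days.
Residual: 96 days.
Total: 1922 days.
1922 mod 7 = 4, so 4 days before Thursday is Sunday.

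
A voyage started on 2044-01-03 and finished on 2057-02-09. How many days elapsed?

Day-of-year of January 3, 2044: 3.
Day-of-year of February 9, 2057: 40.
2044 has 366 days, so 366 − 3 = 363 days remain in 2044.
Full years 2045–2056: 9 common + 3 leap = 9×365 + 3×366 = 4383 days.
Total: 363 + 4383 + 40 = 4786 days.

4786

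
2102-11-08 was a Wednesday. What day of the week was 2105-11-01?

November 8, 2102 → November 8, 2103: 365 days.
November 8, 2103 → November 8, 2104: 366 days (2104 is a leap year).
November 2104: 30 − 8 = 22 days remain.
Then 11 full months totalling 335 days.
November 1, 2105: 1 day.
Residual: 358 days.
Total: 1089 days.
1089 mod 7 = 4, so 4 days after Wednesday is Sunday.

Sunday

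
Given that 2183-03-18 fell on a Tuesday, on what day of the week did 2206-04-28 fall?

Monday

From March 18, 2183 to March 18, 2206: 23 years, of which 5 contain a Feb 29 — 18×365 + 5×366 = 8400 days.
(2200 is not a leap year (divisible by 100 but not 400).)
March 2206: 31 − 18 = 13 days remain.
April 1–28, 2206: 28 days.
Residual: 41 days.
Total: 8441 days.
8441 mod 7 = 6, so 6 days after Tuesday is Monday.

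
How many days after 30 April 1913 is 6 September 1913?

129

April 1913: 30 − 30 = 0 days remain.
Then May (31), June (30), July (31), August (31): 31 + 30 + 31 + 31 = 123 days.
September 1–6, 1913: 6 days.
Total: 0 + 123 + 6 = 129 days.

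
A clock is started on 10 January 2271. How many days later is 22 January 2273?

743

Day-of-year of January 10, 2271: 10.
Day-of-year of January 22, 2273: 22.
2271 has 365 days, so 365 − 10 = 355 days remain in 2271.
Full years: 2272: 366. Sum = 366.
Total: 355 + 366 + 22 = 743 days.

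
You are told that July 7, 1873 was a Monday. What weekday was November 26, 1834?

Count forward from the earlier date (November 26, 1834) to the later (July 7, 1873):
Day-of-year of November 26, 1834: 330.
Day-of-year of July 7, 1873: 188.
1834 has 365 days, so 365 − 330 = 35 days remain in 1834.
Full years 1835–1872: 28 common + 10 leap = 28×365 + 10×366 = 13880 days.
Total: 35 + 13880 + 188 = 14103 days.
14103 mod 7 = 5, so 5 days before Monday is Wednesday.

Wednesday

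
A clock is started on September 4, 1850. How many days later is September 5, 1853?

September 4, 1850 → September 4, 1851: 365 days.
September 4, 1851 → September 4, 1852: 366 days (1852 is a leap year).
September 4, 1852 → September 4, 1853: 365 days.
Within September 1853: 5 − 4 = 1 day.
Total: 1097 days.

1097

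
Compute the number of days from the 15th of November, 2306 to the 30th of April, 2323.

6010

Day-of-year of November 15, 2306: 319.
Day-of-year of April 30, 2323: 120.
2306 has 365 days, so 365 − 319 = 46 days remain in 2306.
Full years 2307–2322: 12 common + 4 leap = 12×365 + 4×366 = 5844 days.
Total: 46 + 5844 + 120 = 6010 days.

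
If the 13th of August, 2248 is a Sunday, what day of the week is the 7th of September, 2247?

Tuesday

Count forward from the earlier date (September 7, 2247) to the later (August 13, 2248):
Day-of-year of September 7, 2247: 250.
Day-of-year of August 13, 2248: 226.
2247 has 365 days, so 365 − 250 = 115 days remain in 2247.
Total: 115 + 226 = 341 days.
341 mod 7 = 5, so 5 days before Sunday is Tuesday.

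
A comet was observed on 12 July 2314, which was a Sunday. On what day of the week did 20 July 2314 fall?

Monday

Within July 2314: 20 − 12 = 8 days.
8 mod 7 = 1, so 1 day after Sunday is Monday.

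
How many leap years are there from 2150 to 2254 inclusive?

Years divisible by 4: 2152, 2156, …, 2252 — 26 in all.
Of these, 2200 is divisible by 100 but not 400, so not leap.
Leap years: 26 − 1 = 25.

25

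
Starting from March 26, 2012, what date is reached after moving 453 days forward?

June 22, 2013

Count 453 days after March 26, 2012:
March 2012: 31 − 26 = 5 days remain.
Then 14 full months totalling 426 days.
June 1–22, 2013: 22 days.
Total: 5 + 426 + 22 = 453 days.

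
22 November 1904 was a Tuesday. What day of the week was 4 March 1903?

Count forward from the earlier date (March 4, 1903) to the later (November 22, 1904):
March 1903: 31 − 4 = 27 days remain.
Then 19 full months totalling 580 days.
November 1–22, 1904: 22 days.
Total: 27 + 580 + 22 = 629 days.
629 mod 7 = 6, so 6 days before Tuesday is Wednesday.

Wednesday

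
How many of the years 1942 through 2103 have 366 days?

Years divisible by 4: 1944, 1948, …, 2100 — 40 in all.
Of these, 2100 is divisible by 100 but not 400, so not leap.
2000 is divisible by 400, so still leap.
Leap years: 40 − 1 = 39.

39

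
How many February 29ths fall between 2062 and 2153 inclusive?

22

Years divisible by 4: 2064, 2068, …, 2152 — 23 in all.
Of these, 2100 is divisible by 100 but not 400, so not leap.
Leap years: 23 − 1 = 22.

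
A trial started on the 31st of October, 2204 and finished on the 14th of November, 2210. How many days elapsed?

2205

Day-of-year of October 31, 2204: 305.
Day-of-year of November 14, 2210: 318.
2204 has 366 days, so 366 − 305 = 61 days remain in 2204.
Full years: 2205: 365; 2206: 365; 2207: 365; 2208: 366; 2209: 365. Sum = 1826.
Total: 61 + 1826 + 318 = 2205 days.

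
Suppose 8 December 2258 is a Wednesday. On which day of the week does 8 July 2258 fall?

Thursday

Count forward from the earlier date (July 8, 2258) to the later (December 8, 2258):
July 2258: 31 − 8 = 23 days remain.
Then August (31), September (30), October (31), November (30): 31 + 30 + 31 + 30 = 122 days.
December 1–8, 2258: 8 days.
Total: 23 + 122 + 8 = 153 days.
153 mod 7 = 6, so 6 days before Wednesday is Thursday.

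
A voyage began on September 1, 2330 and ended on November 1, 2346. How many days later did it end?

5905

From September 1, 2330 to September 1, 2346: 16 years, of which 4 contain a Feb 29 — 12×365 + 4×366 = 5844 days.
September 2346: 30 − 1 = 29 days remain.
Then October (31): 31 days.
November 1, 2346: 1 day.
Residual: 61 days.
Total: 5905 days.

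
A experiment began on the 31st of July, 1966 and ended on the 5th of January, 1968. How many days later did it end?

523

July 31, 1966 → July 31, 1967: 365 days.
July 1967: 31 − 31 = 0 days remain.
Then August (31), September (30), October (31), November (30), December (31): 31 + 30 + 31 + 30 + 31 = 153 days.
January 1–5, 1968: 5 days.
Residual: 158 days.
Total: 523 days.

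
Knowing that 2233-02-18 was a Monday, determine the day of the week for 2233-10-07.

Monday

February 2233: 28 − 18 = 10 days remain (2233 is not a leap year, so February has 28 days).
Then March (31), April (30), May (31), June (30), July (31), August (31), September (30): 31 + 30 + 31 + 30 + 31 + 31 + 30 = 214 days.
October 1–7, 2233: 7 days.
Total: 10 + 214 + 7 = 231 days.
231 is a multiple of 7, so 2233-10-07 falls on the same weekday: Monday.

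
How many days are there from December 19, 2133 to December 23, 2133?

Within December 2133: 23 − 19 = 4 days.

4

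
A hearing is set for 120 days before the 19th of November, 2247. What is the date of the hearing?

the 22nd of July, 2247

Count 120 days before November 19, 2247:
July 2247: 31 − 22 = 9 days remain.
Then August (31), September (30), October (31): 31 + 30 + 31 = 92 days.
November 1–19, 2247: 19 days.
Total: 9 + 92 + 19 = 120 days.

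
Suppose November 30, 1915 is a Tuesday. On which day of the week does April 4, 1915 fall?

Count forward from the earlier date (April 4, 1915) to the later (November 30, 1915):
April 1915: 30 − 4 = 26 days remain.
Then May (31), June (30), July (31), August (31), September (30), October (31): 31 + 30 + 31 + 31 + 30 + 31 = 184 days.
November 1–30, 1915: 30 days.
Total: 26 + 184 + 30 = 240 days.
240 mod 7 = 2, so 2 days before Tuesday is Sunday.

Sunday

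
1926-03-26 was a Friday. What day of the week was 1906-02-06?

Count forward from the earlier date (February 6, 1906) to the later (March 26, 1926):
From February 6, 1906 to February 6, 1926: 20 years, of which 5 contain a Feb 29 — 15×365 + 5×366 = 7305 days.
February 1926: 28 − 6 = 22 days remain (1926 is not a leap year, so February has 28 days).
March 1–26, 1926: 26 days.
Residual: 48 days.
Total: 7353 days.
7353 mod 7 = 3, so 3 days before Friday is Tuesday.

Tuesday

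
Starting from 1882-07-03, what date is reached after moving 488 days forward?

1883-11-03

Count 488 days after July 3, 1882:
July 3, 1882 → July 3, 1883: 365 days.
July 1883: 31 − 3 = 28 days remain.
Then August (31), September (30), October (31): 31 + 30 + 31 = 92 days.
November 1–3, 1883: 3 days.
Residual: 123 days.
Total: 488 days.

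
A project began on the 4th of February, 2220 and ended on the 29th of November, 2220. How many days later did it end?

February 2220: 29 − 4 = 25 days remain (2220 is a leap year, so February has 29 days).
Then March (31), April (30), May (31), June (30), July (31), August (31), September (30), October (31): 31 + 30 + 31 + 30 + 31 + 31 + 30 + 31 = 245 days.
November 1–29, 2220: 29 days.
Total: 25 + 245 + 29 = 299 days.

299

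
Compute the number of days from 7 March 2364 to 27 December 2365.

March 2364: 31 − 7 = 24 days remain.
Then 20 full months totalling 609 days.
December 1–27, 2365: 27 days.
Total: 24 + 609 + 27 = 660 days.

660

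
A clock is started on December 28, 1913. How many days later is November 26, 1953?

Day-of-year of December 28, 1913: 362.
Day-of-year of November 26, 1953: 330.
1913 has 365 days, so 365 − 362 = 3 days remain in 1913.
Full years 1914–1952: 29 common + 10 leap = 29×365 + 10×366 = 14245 days.
Total: 3 + 14245 + 330 = 14578 days.

14578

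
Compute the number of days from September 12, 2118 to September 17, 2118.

Within September 2118: 17 − 12 = 5 days.

5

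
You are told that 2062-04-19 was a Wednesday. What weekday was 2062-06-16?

Friday

April 2062: 30 − 19 = 11 days remain.
Then May (31): 31 days.
June 1–16, 2062: 16 days.
Total: 11 + 31 + 16 = 58 days.
58 mod 7 = 2, so 2 days after Wednesday is Friday.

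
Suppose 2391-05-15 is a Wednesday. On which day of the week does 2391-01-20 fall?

Count forward from the earlier date (January 20, 2391) to the later (May 15, 2391):
January 2391: 31 − 20 = 11 days remain.
Then February 2391 (28), March (31), April (30): 28 + 31 + 30 = 89 days.
May 1–15, 2391: 15 days.
Total: 11 + 89 + 15 = 115 days.
115 mod 7 = 3, so 3 days before Wednesday is Sunday.

Sunday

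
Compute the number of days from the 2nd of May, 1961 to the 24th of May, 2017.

From May 2, 1961 to May 2, 2017: 56 years, of which 14 contain a Feb 29 — 42×365 + 14×366 = 20454 days.
(2000 is a leap year (divisible by 400).)
Within May 2017: 24 − 2 = 22 days.
Total: 20476 days.

20476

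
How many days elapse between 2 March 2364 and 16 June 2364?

March 2364: 31 − 2 = 29 days remain.
Then April (30), May (31): 30 + 31 = 61 days.
June 1–16, 2364: 16 days.
Total: 29 + 61 + 16 = 106 days.

106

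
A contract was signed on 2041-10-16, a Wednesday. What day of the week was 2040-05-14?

Count forward from the earlier date (May 14, 2040) to the later (October 16, 2041):
Day-of-year of May 14, 2040: 135.
Day-of-year of October 16, 2041: 289.
2040 has 366 days, so 366 − 135 = 231 days remain in 2040.
Total: 231 + 289 = 520 days.
520 mod 7 = 2, so 2 days before Wednesday is Monday.

Monday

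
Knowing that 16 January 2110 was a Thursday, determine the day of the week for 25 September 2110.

January 2110: 31 − 16 = 15 days remain.
Then February 2110 (28), March (31), April (30), May (31), June (30), July (31), August (31): 28 + 31 + 30 + 31 + 30 + 31 + 31 = 212 days.
September 1–25, 2110: 25 days.
Total: 15 + 212 + 25 = 252 days.
252 is a multiple of 7, so 25 September 2110 falls on the same weekday: Thursday.

Thursday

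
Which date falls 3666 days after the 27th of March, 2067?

the 9th of April, 2077

Count 3666 days after March 27, 2067:
Day-of-year of March 27, 2067: 86.
Day-of-year of April 9, 2077: 99.
2067 has 365 days, so 365 − 86 = 279 days remain in 2067.
Full years 2068–2076: 6 common + 3 leap = 6×365 + 3×366 = 3288 days.
Total: 279 + 3288 + 99 = 3666 days.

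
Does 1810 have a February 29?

No

1810 is not a leap year.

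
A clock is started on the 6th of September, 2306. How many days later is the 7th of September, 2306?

Within September 2306: 7 − 6 = 1 day.

1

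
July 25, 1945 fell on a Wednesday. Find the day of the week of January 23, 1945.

Tuesday

Count forward from the earlier date (January 23, 1945) to the later (July 25, 1945):
January 1945: 31 − 23 = 8 days remain.
Then February 1945 (28), March (31), April (30), May (31), June (30): 28 + 31 + 30 + 31 + 30 = 150 days.
July 1–25, 1945: 25 days.
Total: 8 + 150 + 25 = 183 days.
183 mod 7 = 1, so 1 day before Wednesday is Tuesday.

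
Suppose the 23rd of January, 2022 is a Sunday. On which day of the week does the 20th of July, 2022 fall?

January 2022: 31 − 23 = 8 days remain.
Then February 2022 (28), March (31), April (30), May (31), June (30): 28 + 31 + 30 + 31 + 30 = 150 days.
July 1–20, 2022: 20 days.
Total: 8 + 150 + 20 = 178 days.
178 mod 7 = 3, so 3 days after Sunday is Wednesday.

Wednesday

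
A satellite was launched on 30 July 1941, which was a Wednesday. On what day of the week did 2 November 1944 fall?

July 30, 1941 → July 30, 1942: 365 days.
July 30, 1942 → July 30, 1943: 365 days.
July 30, 1943 → July 30, 1944: 366 days (1944 is a leap year).
July 1944: 31 − 30 = 1 day remains.
Then August (31), September (30), October (31): 31 + 30 + 31 = 92 days.
November 1–2, 1944: 2 days.
Residual: 95 days.
Total: 1191 days.
1191 mod 7 = 1, so 1 day after Wednesday is Thursday.

Thursday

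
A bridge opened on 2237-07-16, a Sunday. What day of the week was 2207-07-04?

Count forward from the earlier date (July 4, 2207) to the later (July 16, 2237):
Day-of-year of July 4, 2207: 185.
Day-of-year of July 16, 2237: 197.
2207 has 365 days, so 365 − 185 = 180 days remain in 2207.
Full years 2208–2236: 21 common + 8 leap = 21×365 + 8×366 = 10593 days.
Total: 180 + 10593 + 197 = 10970 days.
10970 mod 7 = 1, so 1 day before Sunday is Saturday.

Saturday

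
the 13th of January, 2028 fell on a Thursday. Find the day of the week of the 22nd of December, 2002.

Sunday

Count forward from the earlier date (December 22, 2002) to the later (January 13, 2028):
From December 22, 2002 to December 22, 2027: 25 years, of which 6 contain a Feb 29 — 19×365 + 6×366 = 9131 days.
December 2027: 31 − 22 = 9 days remain.
January 1–13, 2028: 13 days.
Residual: 22 days.
Total: 9153 days.
9153 mod 7 = 4, so 4 days before Thursday is Sunday.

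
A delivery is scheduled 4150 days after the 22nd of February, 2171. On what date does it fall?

the 4th of July, 2182

Count 4150 days after February 22, 2171:
From February 22, 2171 to February 22, 2182: 11 years, of which 3 contain a Feb 29 — 8×365 + 3×366 = 4018 days.
February 2182: 28 − 22 = 6 days remain (2182 is not a leap year, so February has 28 days).
Then March (31), April (30), May (31), June (30): 31 + 30 + 31 + 30 = 122 days.
July 1–4, 2182: 4 days.
Residual: 132 days.
Total: 4150 days.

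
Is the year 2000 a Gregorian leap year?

Yes

2000 is a leap year (divisible by 400).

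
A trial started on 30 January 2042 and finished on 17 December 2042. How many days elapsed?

321

January 2042: 31 − 30 = 1 day remains.
Then 10 full months totalling 303 days.
December 1–17, 2042: 17 days.
Total: 1 + 303 + 17 = 321 days.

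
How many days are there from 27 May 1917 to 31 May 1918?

May 1917: 31 − 27 = 4 days remain.
Then 11 full months totalling 334 days.
May 1–31, 1918: 31 days.
Total: 4 + 334 + 31 = 369 days.

369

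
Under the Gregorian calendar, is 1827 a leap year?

1827 is not a leap year.

No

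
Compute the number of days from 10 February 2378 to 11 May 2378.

February 2378: 28 − 10 = 18 days remain (2378 is not a leap year, so February has 28 days).
Then March (31), April (30): 31 + 30 = 61 days.
May 1–11, 2378: 11 days.
Total: 18 + 61 + 11 = 90 days.

90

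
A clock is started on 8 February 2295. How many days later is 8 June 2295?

120

February 2295: 28 − 8 = 20 days remain (2295 is not a leap year, so February has 28 days).
Then March (31), April (30), May (31): 31 + 30 + 31 = 92 days.
June 1–8, 2295: 8 days.
Total: 20 + 92 + 8 = 120 days.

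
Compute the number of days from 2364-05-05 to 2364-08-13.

May 2364: 31 − 5 = 26 days remain.
Then June (30), July (31): 30 + 31 = 61 days.
August 1–13, 2364: 13 days.
Total: 26 + 61 + 13 = 100 days.

100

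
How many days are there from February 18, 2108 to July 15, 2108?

February 2108: 29 − 18 = 11 days remain (2108 is a leap year, so February has 29 days).
Then March (31), April (30), May (31), June (30): 31 + 30 + 31 + 30 = 122 days.
July 1–15, 2108: 15 days.
Total: 11 + 122 + 15 = 148 days.

148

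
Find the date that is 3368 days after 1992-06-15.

2001-09-04

Count 3368 days after June 15, 1992:
Day-of-year of June 15, 1992: 167.
Day-of-year of September 4, 2001: 247.
1992 has 366 days, so 366 − 167 = 199 days remain in 1992.
Full years 1993–2000: 6 common + 2 leap = 6×365 + 2×366 = 2922 days.
Total: 199 + 2922 + 247 = 3368 days.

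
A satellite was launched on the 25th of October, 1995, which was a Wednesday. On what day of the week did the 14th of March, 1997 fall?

Friday

October 25, 1995 → October 25, 1996: 366 days (1996 is a leap year).
October 1996: 31 − 25 = 6 days remain.
Then November (30), December (31), January (31), February 1997 (28): 30 + 31 + 31 + 28 = 120 days.
March 1–14, 1997: 14 days.
Residual: 140 days.
Total: 506 days.
506 mod 7 = 2, so 2 days after Wednesday is Friday.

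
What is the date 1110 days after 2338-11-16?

2341-11-30

Count 1110 days after November 16, 2338:
November 16, 2338 → November 16, 2339: 365 days.
November 16, 2339 → November 16, 2340: 366 days (2340 is a leap year).
November 16, 2340 → November 16, 2341: 365 days.
Within November 2341: 30 − 16 = 14 days.
Total: 1110 days.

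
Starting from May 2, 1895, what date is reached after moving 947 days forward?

December 4, 1897

Count 947 days after May 2, 1895:
Day-of-year of May 2, 1895: 122.
Day-of-year of December 4, 1897: 338.
1895 has 365 days, so 365 − 122 = 243 days remain in 1895.
Full years: 1896: 366. Sum = 366.
Total: 243 + 366 + 338 = 947 days.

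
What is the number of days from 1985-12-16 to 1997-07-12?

4226

From December 16, 1985 to December 16, 1996: 11 years, of which 3 contain a Feb 29 — 8×365 + 3×366 = 4018 days.
December 1996: 31 − 16 = 15 days remain.
Then January (31), February 1997 (28), March (31), April (30), May (31), June (30): 31 + 28 + 31 + 30 + 31 + 30 = 181 days.
July 1–12, 1997: 12 days.
Residual: 208 days.
Total: 4226 days.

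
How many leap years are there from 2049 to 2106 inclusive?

Years divisible by 4: 2052, 2056, …, 2104 — 14 in all.
Of these, 2100 is divisible by 100 but not 400, so not leap.
Leap years: 14 − 1 = 13.

13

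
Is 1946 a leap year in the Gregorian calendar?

No

1946 is not a leap year.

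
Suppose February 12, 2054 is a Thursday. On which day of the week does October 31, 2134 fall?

Day-of-year of February 12, 2054: 43.
Day-of-year of October 31, 2134: 304.
2054 has 365 days, so 365 − 43 = 322 days remain in 2054.
Full years 2055–2133: 60 common + 19 leap = 60×365 + 19×366 = 28854 days.
Total: 322 + 28854 + 304 = 29480 days.
29480 mod 7 = 3, so 3 days after Thursday is Sunday.

Sunday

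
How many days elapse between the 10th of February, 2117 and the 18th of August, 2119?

Day-of-year of February 10, 2117: 41.
Day-of-year of August 18, 2119: 230.
2117 has 365 days, so 365 − 41 = 324 days remain in 2117.
Full years: 2118: 365. Sum = 365.
Total: 324 + 365 + 230 = 919 days.

919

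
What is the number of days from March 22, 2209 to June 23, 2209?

93

March 2209: 31 − 22 = 9 days remain.
Then April (30), May (31): 30 + 31 = 61 days.
June 1–23, 2209: 23 days.
Total: 9 + 61 + 23 = 93 days.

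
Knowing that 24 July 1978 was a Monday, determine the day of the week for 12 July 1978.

Wednesday

Count forward from the earlier date (July 12, 1978) to the later (July 24, 1978):
Within July 1978: 24 − 12 = 12 days.
12 mod 7 = 5, so 5 days before Monday is Wednesday.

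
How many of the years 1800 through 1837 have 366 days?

9

Years divisible by 4 in [1800, 1837]: 1800, 1804, 1808, 1812, 1816, 1820, 1824, 1828, 1832, 1836.
Of these, 1800 is divisible by 100 but not 400, so not leap.
Leap years: 10 − 1 = 9.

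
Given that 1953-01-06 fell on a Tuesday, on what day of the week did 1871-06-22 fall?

Thursday

Count forward from the earlier date (June 22, 1871) to the later (January 6, 1953):
Day-of-year of June 22, 1871: 173.
Day-of-year of January 6, 1953: 6.
1871 has 365 days, so 365 − 173 = 192 days remain in 1871.
Full years 1872–1952: 61 common + 20 leap = 61×365 + 20×366 = 29585 days.
Total: 192 + 29585 + 6 = 29783 days.
29783 mod 7 = 5, so 5 days before Tuesday is Thursday.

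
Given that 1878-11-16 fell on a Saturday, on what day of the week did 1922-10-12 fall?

Day-of-year of November 16, 1878: 320.
Day-of-year of October 12, 1922: 285.
1878 has 365 days, so 365 − 320 = 45 days remain in 1878.
Full years 1879–1921: 33 common + 10 leap = 33×365 + 10×366 = 15705 days.
Total: 45 + 15705 + 285 = 16035 days.
16035 mod 7 = 5, so 5 days after Saturday is Thursday.

Thursday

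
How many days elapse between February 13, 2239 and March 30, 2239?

45

February 2239: 28 − 13 = 15 days remain (2239 is not a leap year, so February has 28 days).
March 1–30, 2239: 30 days.
Total: 15 + 30 = 45 days.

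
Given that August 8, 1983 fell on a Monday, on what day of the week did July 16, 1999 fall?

Day-of-year of August 8, 1983: 220.
Day-of-year of July 16, 1999: 197.
1983 has 365 days, so 365 − 220 = 145 days remain in 1983.
Full years 1984–1998: 11 common + 4 leap = 11×365 + 4×366 = 5479 days.
Total: 145 + 5479 + 197 = 5821 days.
5821 mod 7 = 4, so 4 days after Monday is Friday.

Friday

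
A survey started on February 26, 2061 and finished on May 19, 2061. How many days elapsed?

February 2061: 28 − 26 = 2 days remain (2061 is not a leap year, so February has 28 days).
Then March (31), April (30): 31 + 30 = 61 days.
May 1–19, 2061: 19 days.
Total: 2 + 61 + 19 = 82 days.

82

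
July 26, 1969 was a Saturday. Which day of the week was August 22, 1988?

Monday

Day-of-year of July 26, 1969: 207.
Day-of-year of August 22, 1988: 235.
1969 has 365 days, so 365 − 207 = 158 days remain in 1969.
Full years 1970–1987: 14 common + 4 leap = 14×365 + 4×366 = 6574 days.
Total: 158 + 6574 + 235 = 6967 days.
6967 mod 7 = 2, so 2 days after Saturday is Monday.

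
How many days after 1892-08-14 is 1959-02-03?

Day-of-year of August 14, 1892: 227.
Day-of-year of February 3, 1959: 34.
1892 has 366 days, so 366 − 227 = 139 days remain in 1892.
Full years 1893–1958: 51 common + 15 leap = 51×365 + 15×366 = 24105 days.
Total: 139 + 24105 + 34 = 24278 days.

24278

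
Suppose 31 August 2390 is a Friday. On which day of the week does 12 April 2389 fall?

Wednesday

Count forward from the earlier date (April 12, 2389) to the later (August 31, 2390):
April 2389: 30 − 12 = 18 days remain.
Then 15 full months totalling 457 days.
August 1–31, 2390: 31 days.
Total: 18 + 457 + 31 = 506 days.
506 mod 7 = 2, so 2 days before Friday is Wednesday.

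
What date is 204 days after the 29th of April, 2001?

the 19th of November, 2001

Count 204 days after April 29, 2001:
April 2001: 30 − 29 = 1 day remains.
Then May (31), June (30), July (31), August (31), September (30), October (31): 31 + 30 + 31 + 31 + 30 + 31 = 184 days.
November 1–19, 2001: 19 days.
Total: 1 + 184 + 19 = 204 days.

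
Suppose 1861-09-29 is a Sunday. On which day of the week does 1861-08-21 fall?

Wednesday

Count forward from the earlier date (August 21, 1861) to the later (September 29, 1861):
August 1861: 31 − 21 = 10 days remain.
September 1–29, 1861: 29 days.
Total: 10 + 29 = 39 days.
39 mod 7 = 4, so 4 days before Sunday is Wednesday.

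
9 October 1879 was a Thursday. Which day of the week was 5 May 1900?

Saturday

From October 9, 1879 to October 9, 1899: 20 years, of which 5 contain a Feb 29 — 15×365 + 5×366 = 7305 days.
October 1899: 31 − 9 = 22 days remain.
Then November (30), December (31), January (31), February 1900 (28), March (31), April (30): 30 + 31 + 31 + 28 + 31 + 30 = 181 days.
May 1–5, 1900: 5 days.
Residual: 208 days.
Total: 7513 days.
7513 mod 7 = 2, so 2 days after Thursday is Saturday.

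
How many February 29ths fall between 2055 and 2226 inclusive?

Years divisible by 4: 2056, 2060, …, 2224 — 43 in all.
Of these, 2100, 2200 are divisible by 100 but not 400, so not leap.
Leap years: 43 − 2 = 41.

41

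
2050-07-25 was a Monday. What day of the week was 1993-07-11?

Sunday

Count forward from the earlier date (July 11, 1993) to the later (July 25, 2050):
From July 11, 1993 to July 11, 2050: 57 years, of which 14 contain a Feb 29 — 43×365 + 14×366 = 20819 days.
(2000 is a leap year (divisible by 400).)
Within July 2050: 25 − 11 = 14 days.
Total: 20833 days.
20833 mod 7 = 1, so 1 day before Monday is Sunday.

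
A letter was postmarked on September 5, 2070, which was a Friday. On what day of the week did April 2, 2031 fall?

Count forward from the earlier date (April 2, 2031) to the later (September 5, 2070):
From April 2, 2031 to April 2, 2070: 39 years, of which 10 contain a Feb 29 — 29×365 + 10×366 = 14245 days.
April 2070: 30 − 2 = 28 days remain.
Then May (31), June (30), July (31), August (31): 31 + 30 + 31 + 31 = 123 days.
September 1–5, 2070: 5 days.
Residual: 156 days.
Total: 14401 days.
14401 mod 7 = 2, so 2 days before Friday is Wednesday.

Wednesday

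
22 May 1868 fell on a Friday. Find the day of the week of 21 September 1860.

Friday

Count forward from the earlier date (September 21, 1860) to the later (May 22, 1868):
From September 21, 1860 to September 21, 1867: 7 years, of which 1 contains a Feb 29 — 6×365 + 1×366 = 2556 days.
September 1867: 30 − 21 = 9 days remain.
Then October (31), November (30), December (31), January (31), February 1868 (29), March (31), April (30): 31 + 30 + 31 + 31 + 29 + 31 + 30 = 213 days.
May 1–22, 1868: 22 days.
Residual: 244 days.
Total: 2800 days.
2800 is a multiple of 7, so 21 September 1860 falls on the same weekday: Friday.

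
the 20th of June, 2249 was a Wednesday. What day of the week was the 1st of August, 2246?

Saturday

Count forward from the earlier date (August 1, 2246) to the later (June 20, 2249):
August 1, 2246 → August 1, 2247: 365 days.
August 1, 2247 → August 1, 2248: 366 days (2248 is a leap year).
August 2248: 31 − 1 = 30 days remain.
Then 9 full months totalling 273 days.
June 1–20, 2249: 20 days.
Residual: 323 days.
Total: 1054 days.
1054 mod 7 = 4, so 4 days before Wednesday is Saturday.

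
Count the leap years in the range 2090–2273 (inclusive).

Years divisible by 4: 2092, 2096, …, 2272 — 46 in all.
Of these, 2100, 2200 are divisible by 100 but not 400, so not leap.
Leap years: 46 − 2 = 44.

44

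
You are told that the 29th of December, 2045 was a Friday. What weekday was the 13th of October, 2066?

Wednesday

Day-of-year of December 29, 2045: 363.
Day-of-year of October 13, 2066: 286.
2045 has 365 days, so 365 − 363 = 2 days remain in 2045.
Full years 2046–2065: 15 common + 5 leap = 15×365 + 5×366 = 7305 days.
Total: 2 + 7305 + 286 = 7593 days.
7593 mod 7 = 5, so 5 days after Friday is Wednesday.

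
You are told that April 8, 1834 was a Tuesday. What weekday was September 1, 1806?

Monday

Count forward from the earlier date (September 1, 1806) to the later (April 8, 1834):
Day-of-year of September 1, 1806: 244.
Day-of-year of April 8, 1834: 98.
1806 has 365 days, so 365 − 244 = 121 days remain in 1806.
Full years 1807–1833: 20 common + 7 leap = 20×365 + 7×366 = 9862 days.
Total: 121 + 9862 + 98 = 10081 days.
10081 mod 7 = 1, so 1 day before Tuesday is Monday.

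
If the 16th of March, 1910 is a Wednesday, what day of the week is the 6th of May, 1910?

Friday

March 1910: 31 − 16 = 15 days remain.
Then April (30): 30 days.
May 1–6, 1910: 6 days.
Total: 15 + 30 + 6 = 51 days.
51 mod 7 = 2, so 2 days after Wednesday is Friday.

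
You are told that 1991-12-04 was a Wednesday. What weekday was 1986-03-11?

Tuesday

Count forward from the earlier date (March 11, 1986) to the later (December 4, 1991):
Day-of-year of March 11, 1986: 70.
Day-of-year of December 4, 1991: 338.
1986 has 365 days, so 365 − 70 = 295 days remain in 1986.
Full years: 1987: 365; 1988: 366; 1989: 365; 1990: 365. Sum = 1461.
Total: 295 + 1461 + 338 = 2094 days.
2094 mod 7 = 1, so 1 day before Wednesday is Tuesday.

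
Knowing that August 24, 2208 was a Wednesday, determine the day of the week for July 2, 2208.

Saturday

Count forward from the earlier date (July 2, 2208) to the later (August 24, 2208):
July 2208: 31 − 2 = 29 days remain.
August 1–24, 2208: 24 days.
Total: 29 + 24 = 53 days.
53 mod 7 = 4, so 4 days before Wednesday is Saturday.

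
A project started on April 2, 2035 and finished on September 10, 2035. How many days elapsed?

161

April 2035: 30 − 2 = 28 days remain.
Then May (31), June (30), July (31), August (31): 31 + 30 + 31 + 31 = 123 days.
September 1–10, 2035: 10 days.
Total: 28 + 123 + 10 = 161 days.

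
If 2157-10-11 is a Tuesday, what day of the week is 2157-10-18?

Within October 2157: 18 − 11 = 7 days.
7 is a multiple of 7, so 2157-10-18 falls on the same weekday: Tuesday.

Tuesday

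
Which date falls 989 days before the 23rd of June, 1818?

the 8th of October, 1815

Count 989 days before June 23, 1818:
Day-of-year of October 8, 1815: 281.
Day-of-year of June 23, 1818: 174.
1815 has 365 days, so 365 − 281 = 84 days remain in 1815.
Full years: 1816: 366; 1817: 365. Sum = 731.
Total: 84 + 731 + 174 = 989 days.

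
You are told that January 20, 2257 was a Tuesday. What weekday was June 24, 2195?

Wednesday

Count forward from the earlier date (June 24, 2195) to the later (January 20, 2257):
Day-of-year of June 24, 2195: 175.
Day-of-year of January 20, 2257: 20.
2195 has 365 days, so 365 − 175 = 190 days remain in 2195.
Full years 2196–2256: 46 common + 15 leap = 46×365 + 15×366 = 22280 days.
Total: 190 + 22280 + 20 = 22490 days.
22490 mod 7 = 6, so 6 days before Tuesday is Wednesday.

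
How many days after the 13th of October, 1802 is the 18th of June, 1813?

3901

Day-of-year of October 13, 1802: 286.
Day-of-year of June 18, 1813: 169.
1802 has 365 days, so 365 − 286 = 79 days remain in 1802.
Full years 1803–1812: 7 common + 3 leap = 7×365 + 3×366 = 3653 days.
Total: 79 + 3653 + 169 = 3901 days.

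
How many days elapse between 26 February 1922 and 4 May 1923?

432

Day-of-year of February 26, 1922: 57.
Day-of-year of May 4, 1923: 124.
1922 has 365 days, so 365 − 57 = 308 days remain in 1922.
Total: 308 + 124 = 432 days.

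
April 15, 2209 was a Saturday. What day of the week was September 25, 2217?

From April 15, 2209 to April 15, 2217: 8 years, of which 2 contain a Feb 29 — 6×365 + 2×366 = 2922 days.
April 2217: 30 − 15 = 15 days remain.
Then May (31), June (30), July (31), August (31): 31 + 30 + 31 + 31 = 123 days.
September 1–25, 2217: 25 days.
Residual: 163 days.
Total: 3085 days.
3085 mod 7 = 5, so 5 days after Saturday is Thursday.

Thursday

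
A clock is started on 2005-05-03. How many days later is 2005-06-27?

55

May 2005: 31 − 3 = 28 days remain.
June 1–27, 2005: 27 days.
Total: 28 + 27 = 55 days.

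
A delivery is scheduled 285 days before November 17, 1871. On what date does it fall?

February 5, 1871

Count 285 days before November 17, 1871:
February 1871: 28 − 5 = 23 days remain (1871 is not a leap year, so February has 28 days).
Then March (31), April (30), May (31), June (30), July (31), August (31), September (30), October (31): 31 + 30 + 31 + 30 + 31 + 31 + 30 + 31 = 245 days.
November 1–17, 1871: 17 days.
Total: 23 + 245 + 17 = 285 days.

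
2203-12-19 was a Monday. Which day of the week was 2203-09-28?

Count forward from the earlier date (September 28, 2203) to the later (December 19, 2203):
September 2203: 30 − 28 = 2 days remain.
Then October (31), November (30): 31 + 30 = 61 days.
December 1–19, 2203: 19 days.
Total: 2 + 61 + 19 = 82 days.
82 mod 7 = 5, so 5 days before Monday is Wednesday.

Wednesday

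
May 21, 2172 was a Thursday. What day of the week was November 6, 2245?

Day-of-year of May 21, 2172: 142.
Day-of-year of November 6, 2245: 310.
2172 has 366 days, so 366 − 142 = 224 days remain in 2172.
Full years 2173–2244: 55 common + 17 leap = 55×365 + 17×366 = 26297 days.
Total: 224 + 26297 + 310 = 26831 days.
26831 is a multiple of 7, so November 6, 2245 falls on the same weekday: Thursday.

Thursday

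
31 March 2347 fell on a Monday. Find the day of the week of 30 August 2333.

Count forward from the earlier date (August 30, 2333) to the later (March 31, 2347):
From August 30, 2333 to August 30, 2346: 13 years, of which 3 contain a Feb 29 — 10×365 + 3×366 = 4748 days.
August 2346: 31 − 30 = 1 day remains.
Then September (30), October (31), November (30), December (31), January (31), February 2347 (28): 30 + 31 + 30 + 31 + 31 + 28 = 181 days.
March 1–31, 2347: 31 days.
Residual: 213 days.
Total: 4961 days.
4961 mod 7 = 5, so 5 days before Monday is Wednesday.

Wednesday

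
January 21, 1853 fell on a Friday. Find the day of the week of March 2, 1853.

January 1853: 31 − 21 = 10 days remain.
Then February 1853 (28): 28 days.
March 1–2, 1853: 2 days.
Total: 10 + 28 + 2 = 40 days.
40 mod 7 = 5, so 5 days after Friday is Wednesday.

Wednesday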